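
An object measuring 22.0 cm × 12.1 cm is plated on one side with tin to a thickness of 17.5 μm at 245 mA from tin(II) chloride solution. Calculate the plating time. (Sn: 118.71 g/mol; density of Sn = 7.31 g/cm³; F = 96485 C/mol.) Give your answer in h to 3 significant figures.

6.28 h

Plated area = 22.0 × 12.1 = 266.2 cm²
Volume = 266.2 × 17.5×10⁻⁴ cm = 0.4659 cm³
m(Sn) = 0.4659 × 7.31 = 3.406 g
n(Sn) = 3.406 / 118.71 = 0.02869 mol; n(e⁻) = 2 × 0.02869 = 0.05738 mol
Q = 0.05738 × 96485 = 5536 C
t = 5536 / 0.245 = 22600 s = 6.28 h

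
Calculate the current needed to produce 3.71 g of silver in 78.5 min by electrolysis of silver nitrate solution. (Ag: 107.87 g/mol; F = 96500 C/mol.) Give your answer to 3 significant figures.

n(Ag) = 3.71 / 107.87 = 0.03439 mol
Ag⁺ + e⁻ → Ag, so n(e⁻) = 0.03439 mol
Q = 0.03439 × 96500 = 3319 C
I = Q / t = 3319 / 4710 s = 0.705 A

0.705 A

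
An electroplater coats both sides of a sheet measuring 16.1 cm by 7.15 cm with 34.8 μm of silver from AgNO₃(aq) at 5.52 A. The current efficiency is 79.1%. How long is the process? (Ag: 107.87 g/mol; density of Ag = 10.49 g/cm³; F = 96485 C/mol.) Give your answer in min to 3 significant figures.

28.7 min

Plated area = 2 × 16.1 × 7.15 = 230.2 cm²
Volume = 230.2 × 34.8×10⁻⁴ cm = 0.8011 cm³
m(Ag) = 0.8011 × 10.49 = 8.404 g
n(Ag) = 8.404 / 107.87 = 0.07791 mol; n(e⁻) = 0.07791 mol
Q = 0.07791 × 96485 / 0.791 = 9503 C
t = 9503 / 5.52 = 1722 s = 28.7 min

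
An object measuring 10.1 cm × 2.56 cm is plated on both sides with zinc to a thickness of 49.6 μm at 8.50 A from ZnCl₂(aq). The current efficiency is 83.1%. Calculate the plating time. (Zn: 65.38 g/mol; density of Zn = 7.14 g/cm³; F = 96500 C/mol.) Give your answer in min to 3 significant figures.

Plated area = 2 × 10.1 × 2.56 = 51.71 cm²
Volume = 51.71 × 49.6×10⁻⁴ cm = 0.2565 cm³
m(Zn) = 0.2565 × 7.14 = 1.831 g
n(Zn) = 1.831 / 65.38 = 0.02801 mol; n(e⁻) = 2 × 0.02801 = 0.05602 mol
Q = 0.05602 × 96500 / 0.831 = 6505 C
t = 6505 / 8.50 = 765.3 s = 12.8 min

12.8 min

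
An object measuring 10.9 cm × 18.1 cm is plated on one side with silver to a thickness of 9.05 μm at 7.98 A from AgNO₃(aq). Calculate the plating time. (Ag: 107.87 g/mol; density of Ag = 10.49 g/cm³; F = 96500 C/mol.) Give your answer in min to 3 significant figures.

Plated area = 10.9 × 18.1 = 197.3 cm²
Volume = 197.3 × 9.05×10⁻⁴ cm = 0.1786 cm³
m(Ag) = 0.1786 × 10.49 = 1.874 g
n(Ag) = 1.874 / 107.87 = 0.01737 mol; n(e⁻) = 0.01737 mol
Q = 0.01737 × 96500 = 1676 C
t = 1676 / 7.98 = 210.0 s = 3.50 min

3.50 min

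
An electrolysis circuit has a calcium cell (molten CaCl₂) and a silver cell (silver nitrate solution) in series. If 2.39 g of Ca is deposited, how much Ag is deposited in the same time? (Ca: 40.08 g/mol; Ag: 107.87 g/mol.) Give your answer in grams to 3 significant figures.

n(Ca) = 2.39 / 40.08 = 0.05963 mol
Ca²⁺ + 2e⁻ → Ca, so n(e⁻) = 2 × 0.05963 = 0.1193 mol
Since the cells are in series, n(e⁻) in the Ag cell is also 0.1193 mol.
Ag⁺ + e⁻ → Ag, so n(Ag) = 0.1193 mol
m(Ag) = 0.1193 × 107.87 = 12.9 g

12.9 g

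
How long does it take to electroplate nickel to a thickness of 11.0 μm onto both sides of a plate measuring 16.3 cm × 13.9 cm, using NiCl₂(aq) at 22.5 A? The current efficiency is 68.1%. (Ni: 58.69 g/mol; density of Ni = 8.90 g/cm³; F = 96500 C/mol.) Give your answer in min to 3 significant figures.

15.9 min

Plated area = 2 × 16.3 × 13.9 = 453.1 cm²
Volume = 453.1 × 11.0×10⁻⁴ cm = 0.4984 cm³
m(Ni) = 0.4984 × 8.90 = 4.436 g
n(Ni) = 4.436 / 58.69 = 0.07558 mol; n(e⁻) = 2 × 0.07558 = 0.1512 mol
Q = 0.1512 × 96500 / 0.681 = 21430 C
t = 21430 / 22.5 = 952.4 s = 15.9 min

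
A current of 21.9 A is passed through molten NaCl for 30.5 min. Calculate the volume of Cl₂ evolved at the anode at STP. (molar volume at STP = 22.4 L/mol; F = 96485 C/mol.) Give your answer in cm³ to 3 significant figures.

4650 cm³

Q = It = 21.9 × 1830 = 40080 C
n(e⁻) = 40080 / 96485 = 0.4154 mol
2Cl⁻ → Cl₂ + 2e⁻, so n(Cl₂) = 0.4154 / 2 = 0.2077 mol
V = 0.2077 × 22.4 = 4.652 L
= 4650 cm³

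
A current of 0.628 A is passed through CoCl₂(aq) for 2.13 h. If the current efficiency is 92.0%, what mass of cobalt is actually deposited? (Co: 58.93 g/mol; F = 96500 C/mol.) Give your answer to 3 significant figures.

1.35 g

Q = 0.628 × 7668 = 4816 C
n(e⁻) = 4816 / 96500 = 0.04991 mol
Co²⁺ + 2e⁻ → Co, so theoretical m(Co) = 0.02496 × 58.93 = 1.471 g
Actual mass = 92.0% × 1.471 = 1.35 g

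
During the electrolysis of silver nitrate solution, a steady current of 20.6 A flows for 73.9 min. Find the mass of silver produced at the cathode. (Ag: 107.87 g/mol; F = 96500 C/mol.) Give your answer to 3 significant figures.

Q = 20.6 A × 4434 s = 91340 C
n(e⁻) = 91340 / 96500 = 0.9465 mol
Ag⁺ + e⁻ → Ag, so n(Ag) = 0.9465 mol
m = 0.9465 × 107.87 = 102 g

102 g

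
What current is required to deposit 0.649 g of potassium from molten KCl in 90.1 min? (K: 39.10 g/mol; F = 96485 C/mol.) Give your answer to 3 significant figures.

n(K) = 0.649 / 39.10 = 0.01660 mol
K⁺ + e⁻ → K, so n(e⁻) = 0.01660 mol
Q = 0.01660 × 96485 = 1602 C
I = Q / t = 1602 / 5406 s = 0.296 A

0.296 A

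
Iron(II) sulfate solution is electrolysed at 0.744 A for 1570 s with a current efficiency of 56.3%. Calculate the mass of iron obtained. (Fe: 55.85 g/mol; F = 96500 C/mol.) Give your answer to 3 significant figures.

0.190 g

Q = 0.744 × 1570 = 1168 C
n(e⁻) = 1168 / 96500 = 0.01210 mol
Fe²⁺ + 2e⁻ → Fe, so theoretical m(Fe) = 0.006050 × 55.85 = 0.3379 g
Actual mass = 56.3% × 0.3379 = 0.190 g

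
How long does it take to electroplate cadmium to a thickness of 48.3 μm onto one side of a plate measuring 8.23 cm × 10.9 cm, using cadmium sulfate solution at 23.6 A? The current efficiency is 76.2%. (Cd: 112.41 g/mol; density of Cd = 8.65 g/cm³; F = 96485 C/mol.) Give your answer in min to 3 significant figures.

5.96 min

Plated area = 8.23 × 10.9 = 89.71 cm²
Volume = 89.71 × 48.3×10⁻⁴ cm = 0.4333 cm³
m(Cd) = 0.4333 × 8.65 = 3.748 g
n(Cd) = 3.748 / 112.41 = 0.03334 mol; n(e⁻) = 2 × 0.03334 = 0.06668 mol
Q = 0.06668 × 96485 / 0.762 = 8443 C
t = 8443 / 23.6 = 357.8 s = 5.96 min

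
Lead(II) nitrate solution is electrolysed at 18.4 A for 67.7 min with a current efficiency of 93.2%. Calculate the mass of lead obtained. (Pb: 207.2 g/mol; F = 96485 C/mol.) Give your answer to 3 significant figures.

Q = 18.4 × 4062 = 74740 C
n(e⁻) = 74740 / 96485 = 0.7746 mol
Pb²⁺ + 2e⁻ → Pb, so theoretical m(Pb) = 0.3873 × 207.2 = 80.25 g
Actual mass = 93.2% × 80.25 = 74.8 g

74.8 g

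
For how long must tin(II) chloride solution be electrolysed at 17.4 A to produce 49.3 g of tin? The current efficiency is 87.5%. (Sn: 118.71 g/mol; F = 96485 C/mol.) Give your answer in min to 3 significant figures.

n(Sn) = 49.3 / 118.71 = 0.4153 mol
Sn²⁺ + 2e⁻ → Sn, so n(e⁻) = 2 × 0.4153 = 0.8306 mol
Q = 0.8306 × 96485 / 0.875 = 91590 C
t = Q / I = 91590 / 17.4 = 5264 s = 87.7 min

87.7 min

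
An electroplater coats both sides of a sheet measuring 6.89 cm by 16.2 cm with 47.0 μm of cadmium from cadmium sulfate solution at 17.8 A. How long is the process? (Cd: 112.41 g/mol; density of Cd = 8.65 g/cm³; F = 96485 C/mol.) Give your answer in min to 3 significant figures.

Plated area = 2 × 6.89 × 16.2 = 223.2 cm²
Volume = 223.2 × 47.0×10⁻⁴ cm = 1.049 cm³
m(Cd) = 1.049 × 8.65 = 9.074 g
n(Cd) = 9.074 / 112.41 = 0.08072 mol; n(e⁻) = 2 × 0.08072 = 0.1614 mol
Q = 0.1614 × 96485 = 15570 C
t = 15570 / 17.8 = 874.7 s = 14.6 min

14.6 min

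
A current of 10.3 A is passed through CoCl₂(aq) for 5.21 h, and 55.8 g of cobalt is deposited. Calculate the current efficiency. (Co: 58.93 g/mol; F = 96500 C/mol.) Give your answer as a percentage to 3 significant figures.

94.6%

Q = 10.3 × 18756 = 1.932×10^5 C
n(e⁻) = 1.932×10^5 / 96500 = 2.002 mol
Co²⁺ + 2e⁻ → Co, so theoretical n(Co) = 1.001 mol → 58.99 g
Efficiency = 55.8 / 58.99 = 0.9459 = 94.6%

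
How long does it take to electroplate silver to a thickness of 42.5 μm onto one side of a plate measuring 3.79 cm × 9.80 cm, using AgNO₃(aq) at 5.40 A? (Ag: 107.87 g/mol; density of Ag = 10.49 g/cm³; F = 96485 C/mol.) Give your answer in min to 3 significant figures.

4.57 min

Plated area = 3.79 × 9.80 = 37.14 cm²
Volume = 37.14 × 42.5×10⁻⁴ cm = 0.1578 cm³
m(Ag) = 0.1578 × 10.49 = 1.655 g
n(Ag) = 1.655 / 107.87 = 0.01534 mol; n(e⁻) = 0.01534 mol
Q = 0.01534 × 96485 = 1480 C
t = 1480 / 5.40 = 274.1 s = 4.57 min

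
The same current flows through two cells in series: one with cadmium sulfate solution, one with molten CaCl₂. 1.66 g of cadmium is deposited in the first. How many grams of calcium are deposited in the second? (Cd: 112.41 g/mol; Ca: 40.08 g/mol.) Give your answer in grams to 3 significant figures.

n(Cd) = 1.66 / 112.41 = 0.01477 mol
Cd²⁺ + 2e⁻ → Cd, so n(e⁻) = 2 × 0.01477 = 0.02954 mol
Since the cells are in series, n(e⁻) in the Ca cell is also 0.02954 mol.
Ca²⁺ + 2e⁻ → Ca, so n(Ca) = 0.02954 / 2 = 0.01477 mol
m(Ca) = 0.01477 × 40.08 = 0.592 g

0.592 g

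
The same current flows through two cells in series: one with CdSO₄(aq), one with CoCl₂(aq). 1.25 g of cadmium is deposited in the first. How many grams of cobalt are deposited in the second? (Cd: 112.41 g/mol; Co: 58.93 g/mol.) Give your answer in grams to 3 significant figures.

0.655 g

n(Cd) = 1.25 / 112.41 = 0.01112 mol
Cd²⁺ + 2e⁻ → Cd, so n(e⁻) = 2 × 0.01112 = 0.02224 mol
The cells are in series, so the same charge (and hence the same n(e⁻) = 0.02224 mol) passes through both.
Co²⁺ + 2e⁻ → Co, so n(Co) = 0.02224 / 2 = 0.01112 mol
m(Co) = 0.01112 × 58.93 = 0.655 g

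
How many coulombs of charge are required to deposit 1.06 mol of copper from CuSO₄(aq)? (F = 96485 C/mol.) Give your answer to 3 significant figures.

Cu²⁺ + 2e⁻ → Cu, so n(e⁻) = 2 × 1.06 = 2.120 mol
Q = 2.120 × 96485 = 2.045×10^5 C

2.05×10^5 C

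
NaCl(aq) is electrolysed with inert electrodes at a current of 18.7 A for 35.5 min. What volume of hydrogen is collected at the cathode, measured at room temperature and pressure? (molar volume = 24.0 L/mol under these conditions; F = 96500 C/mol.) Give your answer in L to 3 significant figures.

Q = It = 18.7 × 2130 = 39830 C
n(e⁻) = 39830 / 96500 = 0.4127 mol
2H⁺ + 2e⁻ → H₂, so n(H₂) = 0.4127 / 2 = 0.2064 mol
V = 0.2064 × 24.0 = 4.954 L

4.95 L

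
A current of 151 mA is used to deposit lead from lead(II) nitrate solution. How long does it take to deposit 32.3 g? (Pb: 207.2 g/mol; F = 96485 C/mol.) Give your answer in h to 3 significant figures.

n(Pb) = 32.3 / 207.2 = 0.1559 mol
Pb²⁺ + 2e⁻ → Pb, so n(e⁻) = 2 × 0.1559 = 0.3118 mol
Q = 0.3118 × 96485 = 30080 C
t = Q / I = 30080 / 0.151 = 1.992×10^5 s = 55.3 h

55.3 h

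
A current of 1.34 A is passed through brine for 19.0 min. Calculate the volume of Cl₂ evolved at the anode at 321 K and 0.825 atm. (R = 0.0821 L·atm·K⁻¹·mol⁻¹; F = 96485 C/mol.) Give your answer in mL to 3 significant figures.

253 mL

Q = It = 1.34 × 1140 = 1528 C
Moles of electrons = 1528 / 96485 = 0.01584 mol
2Cl⁻ → Cl₂ + 2e⁻, so n(Cl₂) = 0.01584 / 2 = 0.007920 mol
V = nRT/P = 0.007920 × 0.0821 × 321 / 0.825 = 0.2530 L
= 253 mL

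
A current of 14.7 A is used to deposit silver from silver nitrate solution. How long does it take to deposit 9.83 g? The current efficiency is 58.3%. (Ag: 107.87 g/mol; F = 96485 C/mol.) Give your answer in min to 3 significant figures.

17.1 min

n(Ag) = 9.83 / 107.87 = 0.09113 mol
Ag⁺ + e⁻ → Ag, so n(e⁻) = 0.09113 mol
Q = 0.09113 × 96485 / 0.583 = 15080 C
t = Q / I = 15080 / 14.7 = 1026 s = 17.1 min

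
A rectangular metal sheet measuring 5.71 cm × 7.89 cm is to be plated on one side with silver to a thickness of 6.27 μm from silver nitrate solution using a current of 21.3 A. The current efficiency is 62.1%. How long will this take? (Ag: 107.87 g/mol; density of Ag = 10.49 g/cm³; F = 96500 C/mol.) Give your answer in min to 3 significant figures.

0.334 min

Plated area = 5.71 × 7.89 = 45.05 cm²
Volume = 45.05 × 6.27×10⁻⁴ cm = 0.02825 cm³
m(Ag) = 0.02825 × 10.49 = 0.2963 g
n(Ag) = 0.2963 / 107.87 = 0.002747 mol; n(e⁻) = 0.002747 mol
Q = 0.002747 × 96500 / 0.621 = 426.9 C
t = 426.9 / 21.3 = 20.04 s = 0.334 min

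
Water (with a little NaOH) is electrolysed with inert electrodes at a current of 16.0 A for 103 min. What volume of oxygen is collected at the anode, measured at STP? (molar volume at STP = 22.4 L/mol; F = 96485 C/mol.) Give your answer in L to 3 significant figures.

Q = It = 16.0 × 6180 = 98880 C
Moles of electrons = 98880 / 96485 = 1.025 mol
2H₂O → O₂ + 4H⁺ + 4e⁻, so n(O₂) = 1.025 / 4 = 0.2563 mol
V = 0.2563 × 22.4 = 5.741 L

5.74 L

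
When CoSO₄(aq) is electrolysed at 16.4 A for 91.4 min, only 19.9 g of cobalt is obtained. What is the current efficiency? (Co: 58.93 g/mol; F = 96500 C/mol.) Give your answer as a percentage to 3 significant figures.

Q = 16.4 × 5484 = 89940 C
n(e⁻) = 89940 / 96500 = 0.9320 mol
Co²⁺ + 2e⁻ → Co, so theoretical n(Co) = 0.4660 mol → 27.46 g
Efficiency = 19.9 / 27.46 = 0.7247 = 72.5%

72.5%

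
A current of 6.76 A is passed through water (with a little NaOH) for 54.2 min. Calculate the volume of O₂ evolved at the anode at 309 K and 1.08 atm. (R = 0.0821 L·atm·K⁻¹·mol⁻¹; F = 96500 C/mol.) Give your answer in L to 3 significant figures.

1.34 L

Charge passed = 6.76 × 3252 = 21980 C
Moles of electrons = 21980 / 96500 = 0.2278 mol
2H₂O → O₂ + 4H⁺ + 4e⁻, so n(O₂) = 0.2278 / 4 = 0.05695 mol
V = nRT/P = 0.05695 × 0.0821 × 309 / 1.08 = 1.338 L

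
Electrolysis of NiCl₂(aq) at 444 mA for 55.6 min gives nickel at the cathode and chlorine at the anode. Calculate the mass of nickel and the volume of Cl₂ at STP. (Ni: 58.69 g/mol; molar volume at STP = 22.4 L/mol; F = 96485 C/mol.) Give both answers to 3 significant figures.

0.450 g Ni; 0.172 L Cl₂

Q = 0.444 × 3336 = 1481 C; n(e⁻) = 1481 / 96485 = 0.01535 mol
Cathode: Ni²⁺ + 2e⁻ → Ni → n(Ni) = 0.01535/2 = 0.007675 mol → 0.450 g
Anode: 2Cl⁻ → Cl₂ + 2e⁻ → n(Cl₂) = 0.01535/2 = 0.007675 mol → 0.172 L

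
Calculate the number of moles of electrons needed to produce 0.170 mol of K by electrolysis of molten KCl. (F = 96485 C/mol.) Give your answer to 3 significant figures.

K⁺ + e⁻ → K, so n(e⁻) = 1 × 0.170 = 0.1700 mol

0.170 mol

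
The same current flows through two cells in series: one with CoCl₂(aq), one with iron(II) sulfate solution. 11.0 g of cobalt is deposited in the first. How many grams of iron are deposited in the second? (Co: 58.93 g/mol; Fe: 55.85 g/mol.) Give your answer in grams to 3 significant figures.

n(Co) = 11.0 / 58.93 = 0.1867 mol
Co²⁺ + 2e⁻ → Co, so n(e⁻) = 2 × 0.1867 = 0.3734 mol
Since the cells are in series, n(e⁻) in the Fe cell is also 0.3734 mol.
Fe²⁺ + 2e⁻ → Fe, so n(Fe) = 0.3734 / 2 = 0.1867 mol
m(Fe) = 0.1867 × 55.85 = 10.4 g

10.4 g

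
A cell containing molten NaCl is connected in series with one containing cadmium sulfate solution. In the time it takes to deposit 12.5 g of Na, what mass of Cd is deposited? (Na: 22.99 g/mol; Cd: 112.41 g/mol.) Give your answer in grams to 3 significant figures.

30.6 g

n(Na) = 12.5 / 22.99 = 0.5437 mol
Na⁺ + e⁻ → Na, so n(e⁻) = 0.5437 mol
Since the cells are in series, n(e⁻) in the Cd cell is also 0.5437 mol.
Cd²⁺ + 2e⁻ → Cd, so n(Cd) = 0.5437 / 2 = 0.2719 mol
m(Cd) = 0.2719 × 112.41 = 30.6 g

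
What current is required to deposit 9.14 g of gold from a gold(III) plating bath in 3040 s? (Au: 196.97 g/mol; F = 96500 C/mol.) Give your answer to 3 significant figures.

n(Au) = 9.14 / 196.97 = 0.04640 mol
Au³⁺ + 3e⁻ → Au, so n(e⁻) = 3 × 0.04640 = 0.1392 mol
Q = 0.1392 × 96500 = 13430 C
I = Q / t = 13430 / 3040 s = 4.42 A

4.42 A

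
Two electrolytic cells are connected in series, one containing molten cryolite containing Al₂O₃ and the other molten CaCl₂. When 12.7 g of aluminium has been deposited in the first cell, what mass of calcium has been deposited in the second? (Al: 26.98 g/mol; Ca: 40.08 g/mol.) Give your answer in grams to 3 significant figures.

n(Al) = 12.7 / 26.98 = 0.4707 mol
Al³⁺ + 3e⁻ → Al, so n(e⁻) = 3 × 0.4707 = 1.412 mol
Since the cells are in series, n(e⁻) in the Ca cell is also 1.412 mol.
Ca²⁺ + 2e⁻ → Ca, so n(Ca) = 1.412 / 2 = 0.7060 mol
m(Ca) = 0.7060 × 40.08 = 28.3 g

28.3 g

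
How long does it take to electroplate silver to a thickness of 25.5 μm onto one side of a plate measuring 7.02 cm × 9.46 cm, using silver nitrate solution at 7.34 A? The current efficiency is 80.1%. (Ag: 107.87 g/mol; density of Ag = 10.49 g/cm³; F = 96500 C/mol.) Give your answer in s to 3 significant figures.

270 s

Plated area = 7.02 × 9.46 = 66.41 cm²
Volume = 66.41 × 25.5×10⁻⁴ cm = 0.1693 cm³
m(Ag) = 0.1693 × 10.49 = 1.776 g
n(Ag) = 1.776 / 107.87 = 0.01646 mol; n(e⁻) = 0.01646 mol
Q = 0.01646 × 96500 / 0.801 = 1983 C
t = 1983 / 7.34 = 270.2 s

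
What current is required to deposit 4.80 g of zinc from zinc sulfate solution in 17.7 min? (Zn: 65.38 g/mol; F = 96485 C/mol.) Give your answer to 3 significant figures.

13.3 A

n(Zn) = 4.80 / 65.38 = 0.07342 mol
Zn²⁺ + 2e⁻ → Zn, so n(e⁻) = 2 × 0.07342 = 0.1468 mol
Q = 0.1468 × 96485 = 14160 C
I = Q / t = 14160 / 1062 s = 13.3 A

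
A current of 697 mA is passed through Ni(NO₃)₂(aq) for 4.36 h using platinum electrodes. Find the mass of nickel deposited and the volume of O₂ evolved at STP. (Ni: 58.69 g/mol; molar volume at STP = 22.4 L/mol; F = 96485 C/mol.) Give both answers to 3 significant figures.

Q = 0.697 × 15696 = 10940 C; n(e⁻) = 10940 / 96485 = 0.1134 mol
Cathode: Ni²⁺ + 2e⁻ → Ni → n(Ni) = 0.1134/2 = 0.05670 mol → 3.33 g
Anode: 2H₂O → O₂ + 4H⁺ + 4e⁻ → n(O₂) = 0.1134/4 = 0.02835 mol → 0.635 L

3.33 g Ni; 0.635 L O₂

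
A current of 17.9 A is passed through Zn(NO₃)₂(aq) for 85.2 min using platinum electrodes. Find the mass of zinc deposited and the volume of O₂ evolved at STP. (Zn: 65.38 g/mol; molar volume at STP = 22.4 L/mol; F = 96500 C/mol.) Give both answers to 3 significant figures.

Q = 17.9 × 5112 = 91500 C; n(e⁻) = 91500 / 96500 = 0.9482 mol
Cathode: Zn²⁺ + 2e⁻ → Zn → n(Zn) = 0.9482/2 = 0.4741 mol → 31.0 g
Anode: 2H₂O → O₂ + 4H⁺ + 4e⁻ → n(O₂) = 0.9482/4 = 0.2371 mol → 5.31 L

31.0 g Zn; 5.31 L O₂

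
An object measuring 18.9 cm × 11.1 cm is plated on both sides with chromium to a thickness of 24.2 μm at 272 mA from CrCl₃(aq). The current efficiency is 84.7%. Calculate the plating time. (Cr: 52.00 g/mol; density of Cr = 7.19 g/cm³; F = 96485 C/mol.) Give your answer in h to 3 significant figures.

Plated area = 2 × 18.9 × 11.1 = 419.6 cm²
Volume = 419.6 × 24.2×10⁻⁴ cm = 1.015 cm³
m(Cr) = 1.015 × 7.19 = 7.298 g
n(Cr) = 7.298 / 52.00 = 0.1403 mol; n(e⁻) = 3 × 0.1403 = 0.4209 mol
Q = 0.4209 × 96485 / 0.847 = 47950 C
t = 47950 / 0.272 = 1.763×10^5 s = 49.0 h

49.0 h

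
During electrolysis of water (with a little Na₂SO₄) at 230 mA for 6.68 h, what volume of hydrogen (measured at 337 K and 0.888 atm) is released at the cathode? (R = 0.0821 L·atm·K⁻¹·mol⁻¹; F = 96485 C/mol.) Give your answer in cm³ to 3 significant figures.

893 cm³

Q = 0.230 A × 24048 s = 5531 C
n(e⁻) = Q/F = 5531/96485 = 0.05732 mol
2H⁺ + 2e⁻ → H₂, so n(H₂) = 0.05732 / 2 = 0.02866 mol
V = nRT/P = 0.02866 × 0.0821 × 337 / 0.888 = 0.8930 L
= 893 cm³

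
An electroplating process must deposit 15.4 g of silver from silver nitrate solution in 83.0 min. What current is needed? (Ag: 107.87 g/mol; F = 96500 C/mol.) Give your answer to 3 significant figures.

n(Ag) = 15.4 / 107.87 = 0.1428 mol
Ag⁺ + e⁻ → Ag, so n(e⁻) = 0.1428 mol
Q = 0.1428 × 96500 = 13780 C
I = Q / t = 13780 / 4980 s = 2.77 A

2.77 A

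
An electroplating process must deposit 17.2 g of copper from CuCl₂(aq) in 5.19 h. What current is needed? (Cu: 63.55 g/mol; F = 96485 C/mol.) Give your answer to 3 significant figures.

2.80 A

n(Cu) = 17.2 / 63.55 = 0.2707 mol
Cu²⁺ + 2e⁻ → Cu, so n(e⁻) = 2 × 0.2707 = 0.5414 mol
Q = 0.5414 × 96485 = 52240 C
I = Q / t = 52240 / 18684 s = 2.80 A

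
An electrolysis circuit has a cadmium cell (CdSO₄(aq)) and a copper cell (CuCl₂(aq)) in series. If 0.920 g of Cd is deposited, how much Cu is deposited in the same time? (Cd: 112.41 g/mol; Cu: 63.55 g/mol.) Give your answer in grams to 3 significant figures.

0.520 g

n(Cd) = 0.920 / 112.41 = 0.008184 mol
Cd²⁺ + 2e⁻ → Cd, so n(e⁻) = 2 × 0.008184 = 0.01637 mol
Same current for the same time ⇒ same n(e⁻) = 0.01637 mol in both cells.
Cu²⁺ + 2e⁻ → Cu, so n(Cu) = 0.01637 / 2 = 0.008185 mol
m(Cu) = 0.008185 × 63.55 = 0.520 g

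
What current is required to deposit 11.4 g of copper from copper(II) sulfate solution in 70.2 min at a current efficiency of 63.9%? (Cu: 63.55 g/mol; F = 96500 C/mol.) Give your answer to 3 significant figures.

12.9 A

n(Cu) = 11.4 / 63.55 = 0.1794 mol
Cu²⁺ + 2e⁻ → Cu, so n(e⁻) = 2 × 0.1794 = 0.3588 mol
Q = 0.3588 × 96500 / 0.639 = 54180 C
I = Q / t = 54180 / 4212 s = 12.9 A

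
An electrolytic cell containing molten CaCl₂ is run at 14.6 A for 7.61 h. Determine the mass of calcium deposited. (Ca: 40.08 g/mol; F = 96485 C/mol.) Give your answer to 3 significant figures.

83.1 g

Charge passed = 14.6 × 27396 = 4.000×10^5 C
n(e⁻) = Q/F = 4.000×10^5/96485 = 4.146 mol
Ca²⁺ + 2e⁻ → Ca, so n(Ca) = 4.146 / 2 = 2.073 mol
m = 2.073 × 40.08 = 83.1 g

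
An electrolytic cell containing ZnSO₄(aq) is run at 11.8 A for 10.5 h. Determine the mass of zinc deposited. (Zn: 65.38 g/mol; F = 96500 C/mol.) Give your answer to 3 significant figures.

Q = 11.8 A × 37800 s = 4.460×10^5 C
Moles of electrons = 4.460×10^5 / 96500 = 4.622 mol
Zn²⁺ + 2e⁻ → Zn, so n(Zn) = 4.622 / 2 = 2.311 mol
m = 2.311 × 65.38 = 151 g

151 g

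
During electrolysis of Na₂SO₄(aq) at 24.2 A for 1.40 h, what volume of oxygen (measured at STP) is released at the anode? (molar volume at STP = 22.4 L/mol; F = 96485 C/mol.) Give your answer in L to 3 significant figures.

7.08 L

Q = 24.2 A × 5040 s = 1.220×10^5 C
n(e⁻) = Q/F = 1.220×10^5/96485 = 1.264 mol
2H₂O → O₂ + 4H⁺ + 4e⁻, so n(O₂) = 1.264 / 4 = 0.3160 mol
V = 0.3160 × 22.4 = 7.078 L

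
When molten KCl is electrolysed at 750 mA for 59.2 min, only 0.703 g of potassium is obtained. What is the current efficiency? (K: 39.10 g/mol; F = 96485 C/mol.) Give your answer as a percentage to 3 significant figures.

65.1%

Q = 0.750 × 3552 = 2664 C
n(e⁻) = 2664 / 96485 = 0.02761 mol
K⁺ + e⁻ → K, so theoretical n(K) = 0.02761 mol → 1.080 g
Efficiency = 0.703 / 1.080 = 0.6509 = 65.1%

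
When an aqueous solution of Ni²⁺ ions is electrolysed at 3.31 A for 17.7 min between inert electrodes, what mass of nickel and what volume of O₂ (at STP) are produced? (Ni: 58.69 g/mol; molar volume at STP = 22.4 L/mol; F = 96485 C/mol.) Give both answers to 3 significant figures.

Q = 3.31 × 1062 = 3515 C; n(e⁻) = 3515 / 96485 = 0.03643 mol
Cathode: Ni²⁺ + 2e⁻ → Ni → n(Ni) = 0.03643/2 = 0.01822 mol → 1.07 g
Anode: 2H₂O → O₂ + 4H⁺ + 4e⁻ → n(O₂) = 0.03643/4 = 0.009108 mol → 0.204 L

1.07 g Ni; 0.204 L O₂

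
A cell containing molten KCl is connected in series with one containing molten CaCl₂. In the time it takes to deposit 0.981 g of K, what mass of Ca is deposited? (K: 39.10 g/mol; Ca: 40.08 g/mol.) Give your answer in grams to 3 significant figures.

0.503 g

n(K) = 0.981 / 39.10 = 0.02509 mol
K⁺ + e⁻ → K, so n(e⁻) = 0.02509 mol
The cells are in series, so the same charge (and hence the same n(e⁻) = 0.02509 mol) passes through both.
Ca²⁺ + 2e⁻ → Ca, so n(Ca) = 0.02509 / 2 = 0.01255 mol
m(Ca) = 0.01255 × 40.08 = 0.503 g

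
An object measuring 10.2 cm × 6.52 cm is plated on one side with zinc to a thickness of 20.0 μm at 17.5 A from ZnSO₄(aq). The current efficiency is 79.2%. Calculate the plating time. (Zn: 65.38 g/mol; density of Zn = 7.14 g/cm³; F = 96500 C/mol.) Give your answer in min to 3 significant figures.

3.37 min

Plated area = 10.2 × 6.52 = 66.50 cm²
Volume = 66.50 × 20.0×10⁻⁴ cm = 0.1330 cm³
m(Zn) = 0.1330 × 7.14 = 0.9496 g
n(Zn) = 0.9496 / 65.38 = 0.01452 mol; n(e⁻) = 2 × 0.01452 = 0.02904 mol
Q = 0.02904 × 96500 / 0.792 = 3538 C
t = 3538 / 17.5 = 202.2 s = 3.37 min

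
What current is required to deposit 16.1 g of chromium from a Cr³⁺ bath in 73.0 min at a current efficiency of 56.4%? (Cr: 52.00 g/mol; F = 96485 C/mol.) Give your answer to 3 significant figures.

36.3 A

n(Cr) = 16.1 / 52.00 = 0.3096 mol
Cr³⁺ + 3e⁻ → Cr, so n(e⁻) = 3 × 0.3096 = 0.9288 mol
Q = 0.9288 × 96485 / 0.564 = 1.589×10^5 C
I = Q / t = 1.589×10^5 / 4380 s = 36.3 A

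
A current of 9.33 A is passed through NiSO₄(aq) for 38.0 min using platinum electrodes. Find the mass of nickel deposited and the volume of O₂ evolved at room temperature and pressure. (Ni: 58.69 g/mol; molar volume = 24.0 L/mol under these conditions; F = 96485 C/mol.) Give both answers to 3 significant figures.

6.47 g Ni; 1.32 L O₂

Q = 9.33 × 2280 = 21270 C; n(e⁻) = 21270 / 96485 = 0.2204 mol
Cathode: Ni²⁺ + 2e⁻ → Ni → n(Ni) = 0.2204/2 = 0.1102 mol → 6.47 g
Anode: 2H₂O → O₂ + 4H⁺ + 4e⁻ → n(O₂) = 0.2204/4 = 0.05510 mol → 1.32 L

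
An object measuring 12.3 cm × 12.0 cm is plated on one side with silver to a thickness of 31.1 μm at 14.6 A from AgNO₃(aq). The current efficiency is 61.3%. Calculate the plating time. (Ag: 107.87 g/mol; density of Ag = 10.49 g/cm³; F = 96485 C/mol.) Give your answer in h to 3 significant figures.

0.134 h

Plated area = 12.3 × 12.0 = 147.6 cm²
Volume = 147.6 × 31.1×10⁻⁴ cm = 0.4590 cm³
m(Ag) = 0.4590 × 10.49 = 4.815 g
n(Ag) = 4.815 / 107.87 = 0.04464 mol; n(e⁻) = 0.04464 mol
Q = 0.04464 × 96485 / 0.613 = 7026 C
t = 7026 / 14.6 = 481.2 s = 0.134 h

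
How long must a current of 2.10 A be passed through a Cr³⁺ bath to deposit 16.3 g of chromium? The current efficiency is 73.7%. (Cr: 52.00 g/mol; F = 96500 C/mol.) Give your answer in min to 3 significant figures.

n(Cr) = 16.3 / 52.00 = 0.3135 mol
Cr³⁺ + 3e⁻ → Cr, so n(e⁻) = 3 × 0.3135 = 0.9405 mol
Q = 0.9405 × 96500 / 0.737 = 1.231×10^5 C
t = Q / I = 1.231×10^5 / 2.10 = 58620 s = 977 min

977 min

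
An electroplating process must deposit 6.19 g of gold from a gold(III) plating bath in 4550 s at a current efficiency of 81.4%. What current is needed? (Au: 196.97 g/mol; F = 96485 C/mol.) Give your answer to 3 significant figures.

2.46 A

n(Au) = 6.19 / 196.97 = 0.03143 mol
Au³⁺ + 3e⁻ → Au, so n(e⁻) = 3 × 0.03143 = 0.09429 mol
Q = 0.09429 × 96485 / 0.814 = 11180 C
I = Q / t = 11180 / 4550 s = 2.46 A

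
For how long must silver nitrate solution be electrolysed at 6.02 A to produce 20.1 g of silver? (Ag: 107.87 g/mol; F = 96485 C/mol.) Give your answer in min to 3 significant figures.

49.8 min

n(Ag) = 20.1 / 107.87 = 0.1863 mol
Ag⁺ + e⁻ → Ag, so n(e⁻) = 0.1863 mol
Q = 0.1863 × 96485 = 17980 C
t = Q / I = 17980 / 6.02 = 2987 s = 49.8 min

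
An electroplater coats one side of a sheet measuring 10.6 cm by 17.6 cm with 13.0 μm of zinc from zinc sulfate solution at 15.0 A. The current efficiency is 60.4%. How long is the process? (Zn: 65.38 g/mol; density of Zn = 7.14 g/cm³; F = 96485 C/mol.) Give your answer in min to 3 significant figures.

9.40 min

Plated area = 10.6 × 17.6 = 186.6 cm²
Volume = 186.6 × 13.0×10⁻⁴ cm = 0.2426 cm³
m(Zn) = 0.2426 × 7.14 = 1.732 g
n(Zn) = 1.732 / 65.38 = 0.02649 mol; n(e⁻) = 2 × 0.02649 = 0.05298 mol
Q = 0.05298 × 96485 / 0.604 = 8463 C
t = 8463 / 15.0 = 564.2 s = 9.40 min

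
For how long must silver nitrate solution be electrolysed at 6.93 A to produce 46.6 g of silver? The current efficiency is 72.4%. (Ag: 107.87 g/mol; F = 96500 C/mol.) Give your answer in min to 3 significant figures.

n(Ag) = 46.6 / 107.87 = 0.4320 mol
Ag⁺ + e⁻ → Ag, so n(e⁻) = 0.4320 mol
Q = 0.4320 × 96500 / 0.724 = 57580 C
t = Q / I = 57580 / 6.93 = 8309 s = 138 min

138 min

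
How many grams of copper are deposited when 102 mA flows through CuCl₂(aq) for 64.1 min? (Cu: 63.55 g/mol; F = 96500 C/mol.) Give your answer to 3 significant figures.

Q = 0.102 A × 3846 s = 392.3 C
n(e⁻) = Q/F = 392.3/96500 = 0.004065 mol
Cu²⁺ + 2e⁻ → Cu, so n(Cu) = 0.004065 / 2 = 0.002033 mol
m = 0.002033 × 63.55 = 0.129 g

0.129 g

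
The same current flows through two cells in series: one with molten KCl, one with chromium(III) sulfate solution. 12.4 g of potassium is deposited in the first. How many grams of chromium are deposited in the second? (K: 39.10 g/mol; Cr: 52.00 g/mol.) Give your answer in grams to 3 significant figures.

5.50 g

n(K) = 12.4 / 39.10 = 0.3171 mol
K⁺ + e⁻ → K, so n(e⁻) = 0.3171 mol
Since the cells are in series, n(e⁻) in the Cr cell is also 0.3171 mol.
Cr³⁺ + 3e⁻ → Cr, so n(Cr) = 0.3171 / 3 = 0.1057 mol
m(Cr) = 0.1057 × 52.00 = 5.50 g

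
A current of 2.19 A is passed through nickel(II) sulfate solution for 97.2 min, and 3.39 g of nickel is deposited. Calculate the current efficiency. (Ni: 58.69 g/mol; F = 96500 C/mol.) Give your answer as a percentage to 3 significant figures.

87.3%

Q = 2.19 × 5832 = 12770 C
n(e⁻) = 12770 / 96500 = 0.1323 mol
Ni²⁺ + 2e⁻ → Ni, so theoretical n(Ni) = 0.06615 mol → 3.882 g
Efficiency = 3.39 / 3.882 = 0.8733 = 87.3%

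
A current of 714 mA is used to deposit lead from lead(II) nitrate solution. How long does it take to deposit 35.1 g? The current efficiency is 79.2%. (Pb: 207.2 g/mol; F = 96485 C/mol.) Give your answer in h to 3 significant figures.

n(Pb) = 35.1 / 207.2 = 0.1694 mol
Pb²⁺ + 2e⁻ → Pb, so n(e⁻) = 2 × 0.1694 = 0.3388 mol
Q = 0.3388 × 96485 / 0.792 = 41270 C
t = Q / I = 41270 / 0.714 = 57800 s = 16.1 h

16.1 h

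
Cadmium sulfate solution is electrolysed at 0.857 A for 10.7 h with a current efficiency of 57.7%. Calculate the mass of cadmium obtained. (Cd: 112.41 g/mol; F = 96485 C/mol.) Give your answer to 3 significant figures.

11.1 g

Q = 0.857 × 38520 = 33010 C
n(e⁻) = 33010 / 96485 = 0.3421 mol
Cd²⁺ + 2e⁻ → Cd, so theoretical m(Cd) = 0.1711 × 112.41 = 19.23 g
Actual mass = 57.7% × 19.23 = 11.1 g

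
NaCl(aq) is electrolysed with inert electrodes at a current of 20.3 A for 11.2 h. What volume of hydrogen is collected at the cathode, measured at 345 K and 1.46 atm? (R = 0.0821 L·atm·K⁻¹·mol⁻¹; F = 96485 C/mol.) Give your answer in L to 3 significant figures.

82.3 L

Q = It = 20.3 × 40320 = 8.185×10^5 C
n(e⁻) = 8.185×10^5 / 96485 = 8.483 mol
2H⁺ + 2e⁻ → H₂, so n(H₂) = 8.483 / 2 = 4.242 mol
V = nRT/P = 4.242 × 0.0821 × 345 / 1.46 = 82.30 L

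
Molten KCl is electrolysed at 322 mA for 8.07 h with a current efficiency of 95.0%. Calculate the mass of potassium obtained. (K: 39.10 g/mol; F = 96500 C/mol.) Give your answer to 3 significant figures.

Q = 0.322 × 29052 = 9355 C
n(e⁻) = 9355 / 96500 = 0.09694 mol
K⁺ + e⁻ → K, so theoretical m(K) = 0.09694 × 39.10 = 3.790 g
Actual mass = 95.0% × 3.790 = 3.60 g

3.60 g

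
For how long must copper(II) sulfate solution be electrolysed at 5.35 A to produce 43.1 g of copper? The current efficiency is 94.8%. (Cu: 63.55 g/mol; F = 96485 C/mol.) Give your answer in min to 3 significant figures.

430 min

n(Cu) = 43.1 / 63.55 = 0.6782 mol
Cu²⁺ + 2e⁻ → Cu, so n(e⁻) = 2 × 0.6782 = 1.356 mol
Q = 1.356 × 96485 / 0.948 = 1.380×10^5 C
t = Q / I = 1.380×10^5 / 5.35 = 25790 s = 430 min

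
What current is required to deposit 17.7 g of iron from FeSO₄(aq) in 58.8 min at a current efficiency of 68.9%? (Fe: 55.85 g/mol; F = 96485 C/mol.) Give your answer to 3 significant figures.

n(Fe) = 17.7 / 55.85 = 0.3169 mol
Fe²⁺ + 2e⁻ → Fe, so n(e⁻) = 2 × 0.3169 = 0.6338 mol
Q = 0.6338 × 96485 / 0.689 = 88750 C
I = Q / t = 88750 / 3528 s = 25.2 A

25.2 A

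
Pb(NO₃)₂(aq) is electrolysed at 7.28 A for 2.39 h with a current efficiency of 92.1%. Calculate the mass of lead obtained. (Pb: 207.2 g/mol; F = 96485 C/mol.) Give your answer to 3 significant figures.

61.9 g

Q = 7.28 × 8604 = 62640 C
n(e⁻) = 62640 / 96485 = 0.6492 mol
Pb²⁺ + 2e⁻ → Pb, so theoretical m(Pb) = 0.3246 × 207.2 = 67.26 g
Actual mass = 92.1% × 67.26 = 61.9 g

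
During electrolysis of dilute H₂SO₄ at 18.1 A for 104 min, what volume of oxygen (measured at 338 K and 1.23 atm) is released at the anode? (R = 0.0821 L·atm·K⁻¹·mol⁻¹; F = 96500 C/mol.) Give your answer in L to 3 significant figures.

Charge passed = 18.1 × 6240 = 1.129×10^5 C
n(e⁻) = 1.129×10^5 / 96500 = 1.170 mol
2H₂O → O₂ + 4H⁺ + 4e⁻, so n(O₂) = 1.170 / 4 = 0.2925 mol
V = nRT/P = 0.2925 × 0.0821 × 338 / 1.23 = 6.599 L

6.60 L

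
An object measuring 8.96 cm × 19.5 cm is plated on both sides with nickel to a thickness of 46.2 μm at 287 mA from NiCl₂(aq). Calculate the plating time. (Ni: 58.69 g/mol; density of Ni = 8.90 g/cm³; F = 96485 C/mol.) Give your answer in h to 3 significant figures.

Plated area = 2 × 8.96 × 19.5 = 349.4 cm²
Volume = 349.4 × 46.2×10⁻⁴ cm = 1.614 cm³
m(Ni) = 1.614 × 8.90 = 14.36 g
n(Ni) = 14.36 / 58.69 = 0.2447 mol; n(e⁻) = 2 × 0.2447 = 0.4894 mol
Q = 0.4894 × 96485 = 47220 C
t = 47220 / 0.287 = 1.645×10^5 s = 45.7 h

45.7 h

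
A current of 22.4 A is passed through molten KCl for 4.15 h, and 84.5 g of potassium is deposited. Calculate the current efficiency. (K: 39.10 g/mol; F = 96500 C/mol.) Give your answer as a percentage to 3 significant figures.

62.3%

Q = 22.4 × 14940 = 3.347×10^5 C
n(e⁻) = 3.347×10^5 / 96500 = 3.468 mol
K⁺ + e⁻ → K, so theoretical n(K) = 3.468 mol → 135.6 g
Efficiency = 84.5 / 135.6 = 0.6232 = 62.3%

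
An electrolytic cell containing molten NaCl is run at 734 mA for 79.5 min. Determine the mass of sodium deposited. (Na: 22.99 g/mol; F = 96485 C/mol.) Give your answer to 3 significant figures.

Q = 0.734 A × 4770 s = 3501 C
n(e⁻) = Q/F = 3501/96485 = 0.03629 mol
Na⁺ + e⁻ → Na, so n(Na) = 0.03629 mol
m = 0.03629 × 22.99 = 0.834 g

0.834 g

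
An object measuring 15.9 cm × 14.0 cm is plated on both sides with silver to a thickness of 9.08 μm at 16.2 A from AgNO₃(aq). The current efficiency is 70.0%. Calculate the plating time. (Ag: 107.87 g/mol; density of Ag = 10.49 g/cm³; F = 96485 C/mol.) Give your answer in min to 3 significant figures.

5.57 min

Plated area = 2 × 15.9 × 14.0 = 445.2 cm²
Volume = 445.2 × 9.08×10⁻⁴ cm = 0.4042 cm³
m(Ag) = 0.4042 × 10.49 = 4.240 g
n(Ag) = 4.240 / 107.87 = 0.03931 mol; n(e⁻) = 0.03931 mol
Q = 0.03931 × 96485 / 0.700 = 5418 C
t = 5418 / 16.2 = 334.4 s = 5.57 min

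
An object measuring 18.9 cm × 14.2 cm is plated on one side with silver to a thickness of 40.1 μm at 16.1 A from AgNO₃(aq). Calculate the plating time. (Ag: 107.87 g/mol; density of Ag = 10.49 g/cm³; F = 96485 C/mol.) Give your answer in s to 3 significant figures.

Plated area = 18.9 × 14.2 = 268.4 cm²
Volume = 268.4 × 40.1×10⁻⁴ cm = 1.076 cm³
m(Ag) = 1.076 × 10.49 = 11.29 g
n(Ag) = 11.29 / 107.87 = 0.1047 mol; n(e⁻) = 0.1047 mol
Q = 0.1047 × 96485 = 10100 C
t = 10100 / 16.1 = 627.3 s

627 s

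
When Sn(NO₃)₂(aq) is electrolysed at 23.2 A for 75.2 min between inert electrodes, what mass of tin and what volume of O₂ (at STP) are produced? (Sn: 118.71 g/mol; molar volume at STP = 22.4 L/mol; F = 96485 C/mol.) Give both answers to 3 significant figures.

64.4 g Sn; 6.08 L O₂

Q = 23.2 × 4512 = 1.047×10^5 C; n(e⁻) = 1.047×10^5 / 96485 = 1.085 mol
Cathode: Sn²⁺ + 2e⁻ → Sn → n(Sn) = 1.085/2 = 0.5425 mol → 64.4 g
Anode: 2H₂O → O₂ + 4H⁺ + 4e⁻ → n(O₂) = 1.085/4 = 0.2713 mol → 6.08 L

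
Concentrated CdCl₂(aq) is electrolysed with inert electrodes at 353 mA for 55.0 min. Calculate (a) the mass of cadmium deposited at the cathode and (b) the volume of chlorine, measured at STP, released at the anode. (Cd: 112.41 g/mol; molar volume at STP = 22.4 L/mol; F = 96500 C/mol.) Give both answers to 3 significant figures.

0.678 g Cd; 0.135 L Cl₂

Q = 0.353 × 3300 = 1165 C; n(e⁻) = 1165 / 96500 = 0.01207 mol
Cathode: Cd²⁺ + 2e⁻ → Cd → n(Cd) = 0.01207/2 = 0.006035 mol → 0.678 g
Anode: 2Cl⁻ → Cl₂ + 2e⁻ → n(Cl₂) = 0.01207/2 = 0.006035 mol → 0.135 L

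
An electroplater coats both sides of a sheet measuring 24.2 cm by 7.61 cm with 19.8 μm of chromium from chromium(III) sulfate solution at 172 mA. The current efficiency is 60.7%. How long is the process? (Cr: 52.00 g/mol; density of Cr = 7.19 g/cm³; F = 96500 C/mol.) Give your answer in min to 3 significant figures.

4660 min

Plated area = 2 × 24.2 × 7.61 = 368.3 cm²
Volume = 368.3 × 19.8×10⁻⁴ cm = 0.7292 cm³
m(Cr) = 0.7292 × 7.19 = 5.243 g
n(Cr) = 5.243 / 52.00 = 0.1008 mol; n(e⁻) = 3 × 0.1008 = 0.3024 mol
Q = 0.3024 × 96500 / 0.607 = 48080 C
t = 48080 / 0.172 = 2.795×10^5 s = 4660 min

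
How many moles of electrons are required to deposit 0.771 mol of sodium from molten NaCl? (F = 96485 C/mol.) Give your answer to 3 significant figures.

Na⁺ + e⁻ → Na, so n(e⁻) = 1 × 0.771 = 0.7710 mol

0.771 mol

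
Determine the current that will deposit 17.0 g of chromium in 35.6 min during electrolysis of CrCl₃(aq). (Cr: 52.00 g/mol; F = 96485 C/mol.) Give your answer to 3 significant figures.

44.3 A

n(Cr) = 17.0 / 52.00 = 0.3269 mol
Cr³⁺ + 3e⁻ → Cr, so n(e⁻) = 3 × 0.3269 = 0.9807 mol
Q = 0.9807 × 96485 = 94620 C
I = Q / t = 94620 / 2136 s = 44.3 A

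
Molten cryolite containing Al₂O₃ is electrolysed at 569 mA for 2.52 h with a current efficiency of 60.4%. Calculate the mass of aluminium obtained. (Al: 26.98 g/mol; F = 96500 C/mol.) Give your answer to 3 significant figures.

0.291 g

Q = 0.569 × 9072 = 5162 C
n(e⁻) = 5162 / 96500 = 0.05349 mol
Al³⁺ + 3e⁻ → Al, so theoretical m(Al) = 0.01783 × 26.98 = 0.4811 g
Actual mass = 60.4% × 0.4811 = 0.291 g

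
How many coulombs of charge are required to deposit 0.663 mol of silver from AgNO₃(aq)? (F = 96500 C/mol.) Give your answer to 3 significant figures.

Ag⁺ + e⁻ → Ag, so n(e⁻) = 1 × 0.663 = 0.6630 mol
Q = 0.6630 × 96500 = 63980 C

64000 C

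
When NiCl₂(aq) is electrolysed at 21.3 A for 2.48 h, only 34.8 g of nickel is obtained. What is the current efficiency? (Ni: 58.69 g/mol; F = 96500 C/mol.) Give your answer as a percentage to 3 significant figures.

60.2%

Q = 21.3 × 8928 = 1.902×10^5 C
n(e⁻) = 1.902×10^5 / 96500 = 1.971 mol
Ni²⁺ + 2e⁻ → Ni, so theoretical n(Ni) = 0.9855 mol → 57.84 g
Efficiency = 34.8 / 57.84 = 0.6017 = 60.2%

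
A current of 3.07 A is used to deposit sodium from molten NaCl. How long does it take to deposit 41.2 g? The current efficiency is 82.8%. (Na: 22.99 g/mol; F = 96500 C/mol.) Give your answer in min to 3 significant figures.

n(Na) = 41.2 / 22.99 = 1.792 mol
Na⁺ + e⁻ → Na, so n(e⁻) = 1.792 mol
Q = 1.792 × 96500 / 0.828 = 2.089×10^5 C
t = Q / I = 2.089×10^5 / 3.07 = 68050 s = 1130 min

1130 min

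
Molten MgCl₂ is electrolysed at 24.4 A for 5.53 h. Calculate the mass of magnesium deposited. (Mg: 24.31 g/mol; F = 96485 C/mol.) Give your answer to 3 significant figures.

61.2 g

Charge passed = 24.4 × 19908 = 4.858×10^5 C
Moles of electrons = 4.858×10^5 / 96485 = 5.035 mol
Mg²⁺ + 2e⁻ → Mg, so n(Mg) = 5.035 / 2 = 2.518 mol
m = 2.518 × 24.31 = 61.2 g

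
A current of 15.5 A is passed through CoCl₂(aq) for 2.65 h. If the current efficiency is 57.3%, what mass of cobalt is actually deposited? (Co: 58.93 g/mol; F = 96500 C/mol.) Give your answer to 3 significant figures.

Q = 15.5 × 9540 = 1.479×10^5 C
n(e⁻) = 1.479×10^5 / 96500 = 1.533 mol
Co²⁺ + 2e⁻ → Co, so theoretical m(Co) = 0.7665 × 58.93 = 45.17 g
Actual mass = 57.3% × 45.17 = 25.9 g

25.9 g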